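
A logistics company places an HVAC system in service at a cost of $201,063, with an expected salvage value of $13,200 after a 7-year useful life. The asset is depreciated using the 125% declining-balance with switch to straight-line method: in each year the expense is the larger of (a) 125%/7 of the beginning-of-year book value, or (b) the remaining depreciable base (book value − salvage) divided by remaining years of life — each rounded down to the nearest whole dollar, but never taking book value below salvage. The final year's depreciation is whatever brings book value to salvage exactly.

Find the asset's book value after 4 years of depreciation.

Depreciable base = $201,063 − $13,200 = $187,863.
Year 1: DB = ⌊$201,063 × 125%/7⌋ = $35,904; SL = ⌊$187,863/7⌋ = $26,837 → take DB $35,904. Book value $165,159.
Year 2: DB = ⌊$165,159 × 125%/7⌋ = $29,492; SL = ⌊$151,959/6⌋ = $25,326 → take DB $29,492. Book value $135,667.
Year 3: DB = ⌊$135,667 × 125%/7⌋ = $24,226; SL = ⌊$122,467/5⌋ = $24,493 → take SL $24,493. Book value $111,174.
Year 4: DB = ⌊$111,174 × 125%/7⌋ = $19,852; SL = ⌊$97,974/4⌋ = $24,493 → take SL $24,493. Book value $86,681.

$86,681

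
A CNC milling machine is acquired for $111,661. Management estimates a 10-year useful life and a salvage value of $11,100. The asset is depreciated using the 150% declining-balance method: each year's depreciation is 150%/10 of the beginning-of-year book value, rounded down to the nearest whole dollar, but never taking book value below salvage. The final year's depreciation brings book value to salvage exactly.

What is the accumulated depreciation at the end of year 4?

Depreciable base = $111,661 − $11,100 = $100,561.
Year 1: ⌊$111,661 × 150%/10⌋ = $16,749. Book value $94,912.
Year 2: ⌊$94,912 × 150%/10⌋ = $14,236. Book value $80,676.
Year 3: ⌊$80,676 × 150%/10⌋ = $12,101. Book value $68,575.
Year 4: ⌊$68,575 × 150%/10⌋ = $10,286. Book value $58,289.
Accumulated through year 4 = $111,661 − $58,289 = $53,372.

$53,372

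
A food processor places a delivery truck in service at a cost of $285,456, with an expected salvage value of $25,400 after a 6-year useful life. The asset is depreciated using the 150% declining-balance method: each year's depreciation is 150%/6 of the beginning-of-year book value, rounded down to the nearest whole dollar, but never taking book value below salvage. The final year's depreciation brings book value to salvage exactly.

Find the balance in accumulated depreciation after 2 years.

$124,887

Depreciable base = $285,456 − $25,400 = $260,056.
Year 1: ⌊$285,456 × 150%/6⌋ = $71,364. Book value $214,092.
Year 2: ⌊$214,092 × 150%/6⌋ = $53,523. Book value $160,569.
Accumulated through year 2 = $285,456 − $160,569 = $124,887.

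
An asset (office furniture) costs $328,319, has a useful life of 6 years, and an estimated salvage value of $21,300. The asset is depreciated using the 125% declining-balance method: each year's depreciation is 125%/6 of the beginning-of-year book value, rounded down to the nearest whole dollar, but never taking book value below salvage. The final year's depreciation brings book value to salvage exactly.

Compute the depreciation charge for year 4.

Depreciable base = $328,319 − $21,300 = $307,019.
Year 1: ⌊$328,319 × 125%/6⌋ = $68,399. Book value $259,920.
Year 2: ⌊$259,920 × 125%/6⌋ = $54,150. Book value $205,770.
Year 3: ⌊$205,770 × 125%/6⌋ = $42,868. Book value $162,902.
Year 4: ⌊$162,902 × 125%/6⌋ = $33,937. Book value $128,965.

$33,937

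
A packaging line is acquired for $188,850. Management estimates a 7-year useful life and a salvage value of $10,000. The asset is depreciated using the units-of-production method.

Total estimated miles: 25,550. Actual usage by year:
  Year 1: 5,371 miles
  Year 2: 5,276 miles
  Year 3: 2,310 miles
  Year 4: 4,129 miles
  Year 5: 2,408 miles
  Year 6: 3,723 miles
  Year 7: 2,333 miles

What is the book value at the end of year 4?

Depreciable base = $188,850 − $10,000 = $178,850.
Rate = $178,850 / 25,550 miles = $7 per mile.
Year 1: 5,371 × $7 = $37,597. Book value $151,253.
Year 2: 5,276 × $7 = $36,932. Book value $114,321.
Year 3: 2,310 × $7 = $16,170. Book value $98,151.
Year 4: 4,129 × $7 = $28,903. Book value $69,248.

$69,248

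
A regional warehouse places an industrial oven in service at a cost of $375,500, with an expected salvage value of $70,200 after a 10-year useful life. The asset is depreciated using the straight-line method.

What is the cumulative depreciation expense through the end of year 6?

$183,180

Depreciable base = $375,500 − $70,200 = $305,300.
Annual expense = $305,300 / 10 = $30,530.
End of year 1: book value $344,970.
End of year 2: book value $314,440.
End of year 3: book value $283,910.
End of year 4: book value $253,380.
End of year 5: book value $222,850.
End of year 6: book value $192,320.
Accumulated through year 6 = $375,500 − $192,320 = $183,180.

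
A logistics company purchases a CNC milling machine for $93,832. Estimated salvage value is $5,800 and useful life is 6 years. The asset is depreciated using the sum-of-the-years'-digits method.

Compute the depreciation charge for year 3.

$16,768

Depreciable base = $93,832 − $5,800 = $88,032.
Sum of the years' digits = 6+5+4+3+2+1 = 21.
Year 1: $88,032 × 6/21 = $25,152. Book value $68,680.
Year 2: $88,032 × 5/21 = $20,960. Book value $47,720.
Year 3: $88,032 × 4/21 = $16,768. Book value $30,952.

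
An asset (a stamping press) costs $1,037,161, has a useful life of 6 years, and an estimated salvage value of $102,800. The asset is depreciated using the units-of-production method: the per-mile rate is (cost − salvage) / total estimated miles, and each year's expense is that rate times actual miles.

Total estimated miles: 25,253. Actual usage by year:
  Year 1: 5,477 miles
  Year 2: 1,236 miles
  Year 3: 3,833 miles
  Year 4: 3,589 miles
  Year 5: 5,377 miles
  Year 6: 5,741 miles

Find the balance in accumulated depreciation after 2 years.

$248,381

Depreciable base = $1,037,161 − $102,800 = $934,361.
Rate = $934,361 / 25,253 miles = $37 per mile.
Year 1: 5,477 × $37 = $202,649. Book value $834,512.
Year 2: 1,236 × $37 = $45,732. Book value $788,780.
Accumulated through year 2 = $1,037,161 − $788,780 = $248,381.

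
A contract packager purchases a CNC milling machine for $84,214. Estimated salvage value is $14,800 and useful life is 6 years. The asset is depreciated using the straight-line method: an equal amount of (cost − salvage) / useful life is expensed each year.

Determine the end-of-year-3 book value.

$49,507

Depreciable base = $84,214 − $14,800 = $69,414.
Annual expense = $69,414 / 6 = $11,569.
End of year 1: book value $72,645.
End of year 2: book value $61,076.
End of year 3: book value $49,507.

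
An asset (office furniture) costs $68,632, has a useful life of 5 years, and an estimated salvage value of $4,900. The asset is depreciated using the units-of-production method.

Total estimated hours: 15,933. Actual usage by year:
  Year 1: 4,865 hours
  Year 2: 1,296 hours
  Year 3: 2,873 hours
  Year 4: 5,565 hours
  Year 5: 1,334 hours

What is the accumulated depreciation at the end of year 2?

$24,644

Depreciable base = $68,632 − $4,900 = $63,732.
Rate = $63,732 / 15,933 hours = $4 per hour.
Year 1: 4,865 × $4 = $19,460. Book value $49,172.
Year 2: 1,296 × $4 = $5,184. Book value $43,988.
Accumulated through year 2 = $68,632 − $43,988 = $24,644.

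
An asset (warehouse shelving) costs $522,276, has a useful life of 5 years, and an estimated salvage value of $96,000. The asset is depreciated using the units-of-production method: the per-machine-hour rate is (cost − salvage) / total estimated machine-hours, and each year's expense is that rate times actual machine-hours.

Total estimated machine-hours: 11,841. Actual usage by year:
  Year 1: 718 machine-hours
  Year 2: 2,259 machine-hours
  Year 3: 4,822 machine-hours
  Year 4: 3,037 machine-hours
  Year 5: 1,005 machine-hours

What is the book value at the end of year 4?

Depreciable base = $522,276 − $96,000 = $426,276.
Rate = $426,276 / 11,841 machine-hours = $36 per machine-hour.
Year 1: 718 × $36 = $25,848. Book value $496,428.
Year 2: 2,259 × $36 = $81,324. Book value $415,104.
Year 3: 4,822 × $36 = $173,592. Book value $241,512.
Year 4: 3,037 × $36 = $109,332. Book value $132,180.

$132,180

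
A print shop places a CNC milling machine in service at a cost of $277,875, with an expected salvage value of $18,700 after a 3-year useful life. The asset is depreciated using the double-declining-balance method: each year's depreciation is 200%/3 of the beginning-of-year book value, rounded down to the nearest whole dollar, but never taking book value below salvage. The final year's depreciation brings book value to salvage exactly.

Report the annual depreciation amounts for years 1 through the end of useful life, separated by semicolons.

Depreciable base = $277,875 − $18,700 = $259,175.
Year 1: ⌊$277,875 × 200%/3⌋ = $185,250. Book value $92,625.
Year 2: ⌊$92,625 × 200%/3⌋ = $61,750. Book value $30,875.
Year 3 (final): $30,875 − $18,700 = $12,175. Book value $18,700.

$185,250; $61,750; $12,175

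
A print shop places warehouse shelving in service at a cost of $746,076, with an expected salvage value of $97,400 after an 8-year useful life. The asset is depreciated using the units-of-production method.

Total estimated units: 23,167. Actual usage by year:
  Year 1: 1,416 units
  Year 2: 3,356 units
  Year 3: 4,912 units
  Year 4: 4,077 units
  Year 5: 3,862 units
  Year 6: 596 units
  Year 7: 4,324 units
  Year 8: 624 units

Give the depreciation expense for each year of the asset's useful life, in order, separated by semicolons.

Depreciable base = $746,076 − $97,400 = $648,676.
Rate = $648,676 / 23,167 units = $28 per unit.
Year 1: 1,416 × $28 = $39,648. Book value $706,428.
Year 2: 3,356 × $28 = $93,968. Book value $612,460.
Year 3: 4,912 × $28 = $137,536. Book value $474,924.
Year 4: 4,077 × $28 = $114,156. Book value $360,768.
Year 5: 3,862 × $28 = $108,136. Book value $252,632.
Year 6: 596 × $28 = $16,688. Book value $235,944.
Year 7: 4,324 × $28 = $121,072. Book value $114,872.
Year 8: 624 × $28 = $17,472. Book value $97,400.

$39,648; $93,968; $137,536; $114,156; $108,136; $16,688; $121,072; $17,472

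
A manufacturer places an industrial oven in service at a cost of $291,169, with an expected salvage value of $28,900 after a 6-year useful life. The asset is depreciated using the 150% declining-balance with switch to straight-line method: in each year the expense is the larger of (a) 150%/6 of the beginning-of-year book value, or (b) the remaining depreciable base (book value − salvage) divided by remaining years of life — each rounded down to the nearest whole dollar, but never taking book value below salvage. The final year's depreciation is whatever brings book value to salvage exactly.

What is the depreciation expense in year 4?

Depreciable base = $291,169 − $28,900 = $262,269.
Year 1: DB = ⌊$291,169 × 150%/6⌋ = $72,792; SL = ⌊$262,269/6⌋ = $43,711 → take DB $72,792. Book value $218,377.
Year 2: DB = ⌊$218,377 × 150%/6⌋ = $54,594; SL = ⌊$189,477/5⌋ = $37,895 → take DB $54,594. Book value $163,783.
Year 3: DB = ⌊$163,783 × 150%/6⌋ = $40,945; SL = ⌊$134,883/4⌋ = $33,720 → take DB $40,945. Book value $122,838.
Year 4: DB = ⌊$122,838 × 150%/6⌋ = $30,709; SL = ⌊$93,938/3⌋ = $31,312 → take SL $31,312. Book value $91,526.

$31,312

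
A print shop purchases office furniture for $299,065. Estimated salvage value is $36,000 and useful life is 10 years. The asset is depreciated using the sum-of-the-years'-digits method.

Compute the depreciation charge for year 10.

Depreciable base = $299,065 − $36,000 = $263,065.
Sum of the years' digits = 10+9+8+7+6+5+4+3+2+1 = 55.
Year 1: $263,065 × 10/55 = $47,830. Book value $251,235.
Year 2: $263,065 × 9/55 = $43,047. Book value $208,188.
Year 3: $263,065 × 8/55 = $38,264. Book value $169,924.
Year 4: $263,065 × 7/55 = $33,481. Book value $136,443.
Year 5: $263,065 × 6/55 = $28,698. Book value $107,745.
Year 6: $263,065 × 5/55 = $23,915. Book value $83,830.
Year 7: $263,065 × 4/55 = $19,132. Book value $64,698.
Year 8: $263,065 × 3/55 = $14,349. Book value $50,349.
Year 9: $263,065 × 2/55 = $9,566. Book value $40,783.
Year 10: $263,065 × 1/55 = $4,783. Book value $36,000.

$4,783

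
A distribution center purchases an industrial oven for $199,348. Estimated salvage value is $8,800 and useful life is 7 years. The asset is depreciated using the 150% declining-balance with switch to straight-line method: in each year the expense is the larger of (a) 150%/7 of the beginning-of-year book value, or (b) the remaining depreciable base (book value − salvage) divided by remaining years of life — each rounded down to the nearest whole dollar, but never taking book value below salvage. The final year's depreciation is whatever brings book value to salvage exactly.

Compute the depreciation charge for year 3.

Depreciable base = $199,348 − $8,800 = $190,548.
Year 1: DB = ⌊$199,348 × 150%/7⌋ = $42,717; SL = ⌊$190,548/7⌋ = $27,221 → take DB $42,717. Book value $156,631.
Year 2: DB = ⌊$156,631 × 150%/7⌋ = $33,563; SL = ⌊$147,831/6⌋ = $24,638 → take DB $33,563. Book value $123,068.
Year 3: DB = ⌊$123,068 × 150%/7⌋ = $26,371; SL = ⌊$114,268/5⌋ = $22,853 → take DB $26,371. Book value $96,697.

$26,371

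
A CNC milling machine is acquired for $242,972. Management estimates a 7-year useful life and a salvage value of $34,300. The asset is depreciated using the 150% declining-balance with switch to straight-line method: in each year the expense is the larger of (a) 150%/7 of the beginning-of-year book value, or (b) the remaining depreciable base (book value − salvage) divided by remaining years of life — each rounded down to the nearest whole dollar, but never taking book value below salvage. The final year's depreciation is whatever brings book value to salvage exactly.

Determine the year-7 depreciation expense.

$19,230

Depreciable base = $242,972 − $34,300 = $208,672.
Year 1: DB = ⌊$242,972 × 150%/7⌋ = $52,065; SL = ⌊$208,672/7⌋ = $29,810 → take DB $52,065. Book value $190,907.
Year 2: DB = ⌊$190,907 × 150%/7⌋ = $40,908; SL = ⌊$156,607/6⌋ = $26,101 → take DB $40,908. Book value $149,999.
Year 3: DB = ⌊$149,999 × 150%/7⌋ = $32,142; SL = ⌊$115,699/5⌋ = $23,139 → take DB $32,142. Book value $117,857.
Year 4: DB = ⌊$117,857 × 150%/7⌋ = $25,255; SL = ⌊$83,557/4⌋ = $20,889 → take DB $25,255. Book value $92,602.
Year 5: DB = ⌊$92,602 × 150%/7⌋ = $19,843; SL = ⌊$58,302/3⌋ = $19,434 → take DB $19,843. Book value $72,759.
Year 6: DB = ⌊$72,759 × 150%/7⌋ = $15,591; SL = ⌊$38,459/2⌋ = $19,229 → take SL $19,229. Book value $53,530.
Year 7 (final): $53,530 − $34,300 = $19,230. Book value $34,300.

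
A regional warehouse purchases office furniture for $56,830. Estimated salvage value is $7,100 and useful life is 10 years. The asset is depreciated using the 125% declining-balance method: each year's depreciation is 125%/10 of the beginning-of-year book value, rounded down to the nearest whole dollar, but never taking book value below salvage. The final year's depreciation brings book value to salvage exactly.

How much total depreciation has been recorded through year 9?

$39,741

Depreciable base = $56,830 − $7,100 = $49,730.
Year 1: ⌊$56,830 × 125%/10⌋ = $7,103. Book value $49,727.
Year 2: ⌊$49,727 × 125%/10⌋ = $6,215. Book value $43,512.
Year 3: ⌊$43,512 × 125%/10⌋ = $5,439. Book value $38,073.
Year 4: ⌊$38,073 × 125%/10⌋ = $4,759. Book value $33,314.
Year 5: ⌊$33,314 × 125%/10⌋ = $4,164. Book value $29,150.
Year 6: ⌊$29,150 × 125%/10⌋ = $3,643. Book value $25,507.
Year 7: ⌊$25,507 × 125%/10⌋ = $3,188. Book value $22,319.
Year 8: ⌊$22,319 × 125%/10⌋ = $2,789. Book value $19,530.
Year 9: ⌊$19,530 × 125%/10⌋ = $2,441. Book value $17,089.
Accumulated through year 9 = $56,830 − $17,089 = $39,741.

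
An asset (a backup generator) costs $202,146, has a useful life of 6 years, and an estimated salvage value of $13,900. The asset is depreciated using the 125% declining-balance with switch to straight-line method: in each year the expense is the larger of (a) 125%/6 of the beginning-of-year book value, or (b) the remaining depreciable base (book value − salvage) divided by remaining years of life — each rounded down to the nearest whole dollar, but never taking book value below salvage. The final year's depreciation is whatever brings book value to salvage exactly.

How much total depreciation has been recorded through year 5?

Depreciable base = $202,146 − $13,900 = $188,246.
Year 1: DB = ⌊$202,146 × 125%/6⌋ = $42,113; SL = ⌊$188,246/6⌋ = $31,374 → take DB $42,113. Book value $160,033.
Year 2: DB = ⌊$160,033 × 125%/6⌋ = $33,340; SL = ⌊$146,133/5⌋ = $29,226 → take DB $33,340. Book value $126,693.
Year 3: DB = ⌊$126,693 × 125%/6⌋ = $26,394; SL = ⌊$112,793/4⌋ = $28,198 → take SL $28,198. Book value $98,495.
Year 4: DB = ⌊$98,495 × 125%/6⌋ = $20,519; SL = ⌊$84,595/3⌋ = $28,198 → take SL $28,198. Book value $70,297.
Year 5: DB = ⌊$70,297 × 125%/6⌋ = $14,645; SL = ⌊$56,397/2⌋ = $28,198 → take SL $28,198. Book value $42,099.
Accumulated through year 5 = $202,146 − $42,099 = $160,047.

$160,047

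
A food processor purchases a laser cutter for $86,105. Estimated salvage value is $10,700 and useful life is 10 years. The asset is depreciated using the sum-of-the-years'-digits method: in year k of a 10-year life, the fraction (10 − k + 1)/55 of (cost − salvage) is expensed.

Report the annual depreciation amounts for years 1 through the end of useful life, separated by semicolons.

$13,710; $12,339; $10,968; $9,597; $8,226; $6,855; $5,484; $4,113; $2,742; $1,371

Depreciable base = $86,105 − $10,700 = $75,405.
Sum of the years' digits = 10+9+8+7+6+5+4+3+2+1 = 55.
Year 1: $75,405 × 10/55 = $13,710. Book value $72,395.
Year 2: $75,405 × 9/55 = $12,339. Book value $60,056.
Year 3: $75,405 × 8/55 = $10,968. Book value $49,088.
Year 4: $75,405 × 7/55 = $9,597. Book value $39,491.
Year 5: $75,405 × 6/55 = $8,226. Book value $31,265.
Year 6: $75,405 × 5/55 = $6,855. Book value $24,410.
Year 7: $75,405 × 4/55 = $5,484. Book value $18,926.
Year 8: $75,405 × 3/55 = $4,113. Book value $14,813.
Year 9: $75,405 × 2/55 = $2,742. Book value $12,071.
Year 10: $75,405 × 1/55 = $1,371. Book value $10,700.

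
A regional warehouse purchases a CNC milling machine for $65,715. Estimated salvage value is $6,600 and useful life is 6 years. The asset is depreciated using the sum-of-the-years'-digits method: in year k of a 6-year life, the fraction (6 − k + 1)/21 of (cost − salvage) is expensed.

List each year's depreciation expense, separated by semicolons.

$16,890; $14,075; $11,260; $8,445; $5,630; $2,815

Depreciable base = $65,715 − $6,600 = $59,115.
Sum of the years' digits = 6+5+4+3+2+1 = 21.
Year 1: $59,115 × 6/21 = $16,890. Book value $48,825.
Year 2: $59,115 × 5/21 = $14,075. Book value $34,750.
Year 3: $59,115 × 4/21 = $11,260. Book value $23,490.
Year 4: $59,115 × 3/21 = $8,445. Book value $15,045.
Year 5: $59,115 × 2/21 = $5,630. Book value $9,415.
Year 6: $59,115 × 1/21 = $2,815. Book value $6,600.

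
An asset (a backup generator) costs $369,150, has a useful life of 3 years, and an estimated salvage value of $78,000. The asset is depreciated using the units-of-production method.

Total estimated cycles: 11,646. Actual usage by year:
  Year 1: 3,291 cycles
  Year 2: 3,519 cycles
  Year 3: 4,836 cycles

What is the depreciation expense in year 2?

Depreciable base = $369,150 − $78,000 = $291,150.
Rate = $291,150 / 11,646 cycles = $25 per cycle.
Year 1: 3,291 × $25 = $82,275. Book value $286,875.
Year 2: 3,519 × $25 = $87,975. Book value $198,900.

$87,975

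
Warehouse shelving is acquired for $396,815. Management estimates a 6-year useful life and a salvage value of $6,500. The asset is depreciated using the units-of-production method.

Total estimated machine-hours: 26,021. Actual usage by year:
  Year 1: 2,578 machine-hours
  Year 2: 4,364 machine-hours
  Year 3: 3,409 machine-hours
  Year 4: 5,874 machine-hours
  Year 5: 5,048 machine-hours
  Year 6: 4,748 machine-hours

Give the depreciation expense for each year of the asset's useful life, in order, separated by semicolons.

Depreciable base = $396,815 − $6,500 = $390,315.
Rate = $390,315 / 26,021 machine-hours = $15 per machine-hour.
Year 1: 2,578 × $15 = $38,670. Book value $358,145.
Year 2: 4,364 × $15 = $65,460. Book value $292,685.
Year 3: 3,409 × $15 = $51,135. Book value $241,550.
Year 4: 5,874 × $15 = $88,110. Book value $153,440.
Year 5: 5,048 × $15 = $75,720. Book value $77,720.
Year 6: 4,748 × $15 = $71,220. Book value $6,500.

$38,670; $65,460; $51,135; $88,110; $75,720; $71,220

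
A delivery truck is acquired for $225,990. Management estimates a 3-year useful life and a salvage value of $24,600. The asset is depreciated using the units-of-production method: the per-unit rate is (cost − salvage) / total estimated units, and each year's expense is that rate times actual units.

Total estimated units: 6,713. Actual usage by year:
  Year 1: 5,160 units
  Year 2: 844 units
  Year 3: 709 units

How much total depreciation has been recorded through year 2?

Depreciable base = $225,990 − $24,600 = $201,390.
Rate = $201,390 / 6,713 units = $30 per unit.
Year 1: 5,160 × $30 = $154,800. Book value $71,190.
Year 2: 844 × $30 = $25,320. Book value $45,870.
Accumulated through year 2 = $225,990 − $45,870 = $180,120.

$180,120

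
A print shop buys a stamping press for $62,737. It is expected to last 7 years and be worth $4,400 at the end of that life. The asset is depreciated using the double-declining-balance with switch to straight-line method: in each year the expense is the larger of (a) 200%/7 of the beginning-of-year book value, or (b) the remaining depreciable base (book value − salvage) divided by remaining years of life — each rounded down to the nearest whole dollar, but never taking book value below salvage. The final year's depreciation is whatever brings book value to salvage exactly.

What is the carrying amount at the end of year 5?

$11,667

Depreciable base = $62,737 − $4,400 = $58,337.
Year 1: DB = ⌊$62,737 × 200%/7⌋ = $17,924; SL = ⌊$58,337/7⌋ = $8,333 → take DB $17,924. Book value $44,813.
Year 2: DB = ⌊$44,813 × 200%/7⌋ = $12,803; SL = ⌊$40,413/6⌋ = $6,735 → take DB $12,803. Book value $32,010.
Year 3: DB = ⌊$32,010 × 200%/7⌋ = $9,145; SL = ⌊$27,610/5⌋ = $5,522 → take DB $9,145. Book value $22,865.
Year 4: DB = ⌊$22,865 × 200%/7⌋ = $6,532; SL = ⌊$18,465/4⌋ = $4,616 → take DB $6,532. Book value $16,333.
Year 5: DB = ⌊$16,333 × 200%/7⌋ = $4,666; SL = ⌊$11,933/3⌋ = $3,977 → take DB $4,666. Book value $11,667.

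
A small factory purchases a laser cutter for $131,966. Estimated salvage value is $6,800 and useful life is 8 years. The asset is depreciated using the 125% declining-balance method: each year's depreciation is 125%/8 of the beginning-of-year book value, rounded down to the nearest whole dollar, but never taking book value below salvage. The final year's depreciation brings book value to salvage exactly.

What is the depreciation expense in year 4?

Depreciable base = $131,966 − $6,800 = $125,166.
Year 1: ⌊$131,966 × 125%/8⌋ = $20,619. Book value $111,347.
Year 2: ⌊$111,347 × 125%/8⌋ = $17,397. Book value $93,950.
Year 3: ⌊$93,950 × 125%/8⌋ = $14,679. Book value $79,271.
Year 4: ⌊$79,271 × 125%/8⌋ = $12,386. Book value $66,885.

$12,386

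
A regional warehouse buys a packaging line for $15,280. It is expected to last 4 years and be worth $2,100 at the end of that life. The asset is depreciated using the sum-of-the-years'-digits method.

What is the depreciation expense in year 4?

$1,318

Depreciable base = $15,280 − $2,100 = $13,180.
Sum of the years' digits = 4+3+2+1 = 10.
Year 1: $13,180 × 4/10 = $5,272. Book value $10,008.
Year 2: $13,180 × 3/10 = $3,954. Book value $6,054.
Year 3: $13,180 × 2/10 = $2,636. Book value $3,418.
Year 4: $13,180 × 1/10 = $1,318. Book value $2,100.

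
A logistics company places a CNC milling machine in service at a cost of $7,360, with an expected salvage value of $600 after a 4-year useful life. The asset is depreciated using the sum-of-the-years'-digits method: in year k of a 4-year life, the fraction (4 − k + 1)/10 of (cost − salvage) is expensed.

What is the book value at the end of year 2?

$2,628

Depreciable base = $7,360 − $600 = $6,760.
Sum of the years' digits = 4+3+2+1 = 10.
Year 1: $6,760 × 4/10 = $2,704. Book value $4,656.
Year 2: $6,760 × 3/10 = $2,028. Book value $2,628.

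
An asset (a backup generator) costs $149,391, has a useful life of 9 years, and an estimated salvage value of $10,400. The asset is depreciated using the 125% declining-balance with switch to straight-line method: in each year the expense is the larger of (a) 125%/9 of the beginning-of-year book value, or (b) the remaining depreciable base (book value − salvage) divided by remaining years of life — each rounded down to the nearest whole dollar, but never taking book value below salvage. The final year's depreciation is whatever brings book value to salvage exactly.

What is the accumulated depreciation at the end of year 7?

Depreciable base = $149,391 − $10,400 = $138,991.
Year 1: DB = ⌊$149,391 × 125%/9⌋ = $20,748; SL = ⌊$138,991/9⌋ = $15,443 → take DB $20,748. Book value $128,643.
Year 2: DB = ⌊$128,643 × 125%/9⌋ = $17,867; SL = ⌊$118,243/8⌋ = $14,780 → take DB $17,867. Book value $110,776.
Year 3: DB = ⌊$110,776 × 125%/9⌋ = $15,385; SL = ⌊$100,376/7⌋ = $14,339 → take DB $15,385. Book value $95,391.
Year 4: DB = ⌊$95,391 × 125%/9⌋ = $13,248; SL = ⌊$84,991/6⌋ = $14,165 → take SL $14,165. Book value $81,226.
Year 5: DB = ⌊$81,226 × 125%/9⌋ = $11,281; SL = ⌊$70,826/5⌋ = $14,165 → take SL $14,165. Book value $67,061.
Year 6: DB = ⌊$67,061 × 125%/9⌋ = $9,314; SL = ⌊$56,661/4⌋ = $14,165 → take SL $14,165. Book value $52,896.
Year 7: DB = ⌊$52,896 × 125%/9⌋ = $7,346; SL = ⌊$42,496/3⌋ = $14,165 → take SL $14,165. Book value $38,731.
Accumulated through year 7 = $149,391 − $38,731 = $110,660.

$110,660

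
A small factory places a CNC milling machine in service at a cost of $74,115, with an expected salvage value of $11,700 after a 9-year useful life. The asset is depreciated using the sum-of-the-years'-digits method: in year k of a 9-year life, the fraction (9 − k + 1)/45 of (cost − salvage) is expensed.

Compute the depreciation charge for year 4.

$8,322

Depreciable base = $74,115 − $11,700 = $62,415.
Sum of the years' digits = 9+8+7+6+5+4+3+2+1 = 45.
Year 1: $62,415 × 9/45 = $12,483. Book value $61,632.
Year 2: $62,415 × 8/45 = $11,096. Book value $50,536.
Year 3: $62,415 × 7/45 = $9,709. Book value $40,827.
Year 4: $62,415 × 6/45 = $8,322. Book value $32,505.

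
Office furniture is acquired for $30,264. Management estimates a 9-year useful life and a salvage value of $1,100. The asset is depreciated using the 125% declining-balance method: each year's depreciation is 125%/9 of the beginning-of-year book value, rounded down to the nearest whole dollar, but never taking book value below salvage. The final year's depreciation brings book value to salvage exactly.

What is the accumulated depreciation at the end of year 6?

$17,923

Depreciable base = $30,264 − $1,100 = $29,164.
Year 1: ⌊$30,264 × 125%/9⌋ = $4,203. Book value $26,061.
Year 2: ⌊$26,061 × 125%/9⌋ = $3,619. Book value $22,442.
Year 3: ⌊$22,442 × 125%/9⌋ = $3,116. Book value $19,326.
Year 4: ⌊$19,326 × 125%/9⌋ = $2,684. Book value $16,642.
Year 5: ⌊$16,642 × 125%/9⌋ = $2,311. Book value $14,331.
Year 6: ⌊$14,331 × 125%/9⌋ = $1,990. Book value $12,341.
Accumulated through year 6 = $30,264 − $12,341 = $17,923.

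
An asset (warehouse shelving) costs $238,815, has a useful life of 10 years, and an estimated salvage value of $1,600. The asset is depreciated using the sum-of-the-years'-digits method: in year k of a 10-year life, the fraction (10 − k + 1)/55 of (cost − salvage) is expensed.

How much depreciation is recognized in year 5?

$25,878

Depreciable base = $238,815 − $1,600 = $237,215.
Sum of the years' digits = 10+9+8+7+6+5+4+3+2+1 = 55.
Year 1: $237,215 × 10/55 = $43,130. Book value $195,685.
Year 2: $237,215 × 9/55 = $38,817. Book value $156,868.
Year 3: $237,215 × 8/55 = $34,504. Book value $122,364.
Year 4: $237,215 × 7/55 = $30,191. Book value $92,173.
Year 5: $237,215 × 6/55 = $25,878. Book value $66,295.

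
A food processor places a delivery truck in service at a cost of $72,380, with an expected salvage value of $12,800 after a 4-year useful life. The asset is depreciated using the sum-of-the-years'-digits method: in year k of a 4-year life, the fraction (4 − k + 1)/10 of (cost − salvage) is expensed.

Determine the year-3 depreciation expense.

Depreciable base = $72,380 − $12,800 = $59,580.
Sum of the years' digits = 4+3+2+1 = 10.
Year 1: $59,580 × 4/10 = $23,832. Book value $48,548.
Year 2: $59,580 × 3/10 = $17,874. Book value $30,674.
Year 3: $59,580 × 2/10 = $11,916. Book value $18,758.

$11,916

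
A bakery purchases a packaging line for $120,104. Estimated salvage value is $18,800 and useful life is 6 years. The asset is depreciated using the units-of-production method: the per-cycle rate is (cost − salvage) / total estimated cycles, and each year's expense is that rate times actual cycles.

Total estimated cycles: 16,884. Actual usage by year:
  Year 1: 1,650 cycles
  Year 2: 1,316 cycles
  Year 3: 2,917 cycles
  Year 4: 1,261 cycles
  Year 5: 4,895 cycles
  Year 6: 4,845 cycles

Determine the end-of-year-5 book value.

Depreciable base = $120,104 − $18,800 = $101,304.
Rate = $101,304 / 16,884 cycles = $6 per cycle.
Year 1: 1,650 × $6 = $9,900. Book value $110,204.
Year 2: 1,316 × $6 = $7,896. Book value $102,308.
Year 3: 2,917 × $6 = $17,502. Book value $84,806.
Year 4: 1,261 × $6 = $7,566. Book value $77,240.
Year 5: 4,895 × $6 = $29,370. Book value $47,870.

$47,870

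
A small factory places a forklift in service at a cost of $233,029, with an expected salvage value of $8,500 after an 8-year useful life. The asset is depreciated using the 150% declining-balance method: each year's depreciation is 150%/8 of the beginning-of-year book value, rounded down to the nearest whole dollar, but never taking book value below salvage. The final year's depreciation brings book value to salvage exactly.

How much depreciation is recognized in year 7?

Depreciable base = $233,029 − $8,500 = $224,529.
Year 1: ⌊$233,029 × 150%/8⌋ = $43,692. Book value $189,337.
Year 2: ⌊$189,337 × 150%/8⌋ = $35,500. Book value $153,837.
Year 3: ⌊$153,837 × 150%/8⌋ = $28,844. Book value $124,993.
Year 4: ⌊$124,993 × 150%/8⌋ = $23,436. Book value $101,557.
Year 5: ⌊$101,557 × 150%/8⌋ = $19,041. Book value $82,516.
Year 6: ⌊$82,516 × 150%/8⌋ = $15,471. Book value $67,045.
Year 7: ⌊$67,045 × 150%/8⌋ = $12,570. Book value $54,475.

$12,570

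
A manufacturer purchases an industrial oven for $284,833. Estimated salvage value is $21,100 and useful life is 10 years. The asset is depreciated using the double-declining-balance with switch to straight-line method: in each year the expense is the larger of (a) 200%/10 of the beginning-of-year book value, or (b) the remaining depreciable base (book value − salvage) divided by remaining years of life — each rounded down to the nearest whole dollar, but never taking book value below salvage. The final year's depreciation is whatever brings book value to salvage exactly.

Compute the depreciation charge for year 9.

$12,879

Depreciable base = $284,833 − $21,100 = $263,733.
Year 1: DB = ⌊$284,833 × 200%/10⌋ = $56,966; SL = ⌊$263,733/10⌋ = $26,373 → take DB $56,966. Book value $227,867.
Year 2: DB = ⌊$227,867 × 200%/10⌋ = $45,573; SL = ⌊$206,767/9⌋ = $22,974 → take DB $45,573. Book value $182,294.
Year 3: DB = ⌊$182,294 × 200%/10⌋ = $36,458; SL = ⌊$161,194/8⌋ = $20,149 → take DB $36,458. Book value $145,836.
Year 4: DB = ⌊$145,836 × 200%/10⌋ = $29,167; SL = ⌊$124,736/7⌋ = $17,819 → take DB $29,167. Book value $116,669.
Year 5: DB = ⌊$116,669 × 200%/10⌋ = $23,333; SL = ⌊$95,569/6⌋ = $15,928 → take DB $23,333. Book value $93,336.
Year 6: DB = ⌊$93,336 × 200%/10⌋ = $18,667; SL = ⌊$72,236/5⌋ = $14,447 → take DB $18,667. Book value $74,669.
Year 7: DB = ⌊$74,669 × 200%/10⌋ = $14,933; SL = ⌊$53,569/4⌋ = $13,392 → take DB $14,933. Book value $59,736.
Year 8: DB = ⌊$59,736 × 200%/10⌋ = $11,947; SL = ⌊$38,636/3⌋ = $12,878 → take SL $12,878. Book value $46,858.
Year 9: DB = ⌊$46,858 × 200%/10⌋ = $9,371; SL = ⌊$25,758/2⌋ = $12,879 → take SL $12,879. Book value $33,979.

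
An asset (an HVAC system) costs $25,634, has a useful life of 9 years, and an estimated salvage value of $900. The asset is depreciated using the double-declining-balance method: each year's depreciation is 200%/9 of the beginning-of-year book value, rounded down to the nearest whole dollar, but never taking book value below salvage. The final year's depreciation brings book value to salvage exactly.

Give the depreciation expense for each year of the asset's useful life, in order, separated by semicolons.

Depreciable base = $25,634 − $900 = $24,734.
Year 1: ⌊$25,634 × 200%/9⌋ = $5,696. Book value $19,938.
Year 2: ⌊$19,938 × 200%/9⌋ = $4,430. Book value $15,508.
Year 3: ⌊$15,508 × 200%/9⌋ = $3,446. Book value $12,062.
Year 4: ⌊$12,062 × 200%/9⌋ = $2,680. Book value $9,382.
Year 5: ⌊$9,382 × 200%/9⌋ = $2,084. Book value $7,298.
Year 6: ⌊$7,298 × 200%/9⌋ = $1,621. Book value $5,677.
Year 7: ⌊$5,677 × 200%/9⌋ = $1,261. Book value $4,416.
Year 8: ⌊$4,416 × 200%/9⌋ = $981. Book value $3,435.
Year 9 (final): $3,435 − $900 = $2,535. Book value $900.

$5,696; $4,430; $3,446; $2,680; $2,084; $1,621; $1,261; $981; $2,535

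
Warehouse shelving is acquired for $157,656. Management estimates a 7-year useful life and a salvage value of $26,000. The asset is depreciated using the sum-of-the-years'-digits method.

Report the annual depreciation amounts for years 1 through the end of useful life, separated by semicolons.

$32,914; $28,212; $23,510; $18,808; $14,106; $9,404; $4,702

Depreciable base = $157,656 − $26,000 = $131,656.
Sum of the years' digits = 7+6+5+4+3+2+1 = 28.
Year 1: $131,656 × 7/28 = $32,914. Book value $124,742.
Year 2: $131,656 × 6/28 = $28,212. Book value $96,530.
Year 3: $131,656 × 5/28 = $23,510. Book value $73,020.
Year 4: $131,656 × 4/28 = $18,808. Book value $54,212.
Year 5: $131,656 × 3/28 = $14,106. Book value $40,106.
Year 6: $131,656 × 2/28 = $9,404. Book value $30,702.
Year 7: $131,656 × 1/28 = $4,702. Book value $26,000.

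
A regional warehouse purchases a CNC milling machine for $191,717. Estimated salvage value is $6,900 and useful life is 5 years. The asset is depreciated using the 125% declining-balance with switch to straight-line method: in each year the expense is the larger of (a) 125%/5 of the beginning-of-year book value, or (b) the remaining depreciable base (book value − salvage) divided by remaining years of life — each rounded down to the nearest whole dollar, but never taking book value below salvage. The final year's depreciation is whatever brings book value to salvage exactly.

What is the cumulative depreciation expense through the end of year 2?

$83,876

Depreciable base = $191,717 − $6,900 = $184,817.
Year 1: DB = ⌊$191,717 × 125%/5⌋ = $47,929; SL = ⌊$184,817/5⌋ = $36,963 → take DB $47,929. Book value $143,788.
Year 2: DB = ⌊$143,788 × 125%/5⌋ = $35,947; SL = ⌊$136,888/4⌋ = $34,222 → take DB $35,947. Book value $107,841.
Accumulated through year 2 = $191,717 − $107,841 = $83,876.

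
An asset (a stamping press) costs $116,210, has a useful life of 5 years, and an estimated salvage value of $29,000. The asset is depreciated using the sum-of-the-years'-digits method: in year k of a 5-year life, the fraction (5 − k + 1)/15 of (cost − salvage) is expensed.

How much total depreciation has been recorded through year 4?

Depreciable base = $116,210 − $29,000 = $87,210.
Sum of the years' digits = 5+4+3+2+1 = 15.
Year 1: $87,210 × 5/15 = $29,070. Book value $87,140.
Year 2: $87,210 × 4/15 = $23,256. Book value $63,884.
Year 3: $87,210 × 3/15 = $17,442. Book value $46,442.
Year 4: $87,210 × 2/15 = $11,628. Book value $34,814.
Accumulated through year 4 = $116,210 − $34,814 = $81,396.

$81,396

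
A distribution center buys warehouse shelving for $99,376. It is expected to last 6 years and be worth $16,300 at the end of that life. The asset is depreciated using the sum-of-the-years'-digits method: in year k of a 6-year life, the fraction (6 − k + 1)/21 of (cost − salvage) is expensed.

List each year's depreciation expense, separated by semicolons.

Depreciable base = $99,376 − $16,300 = $83,076.
Sum of the years' digits = 6+5+4+3+2+1 = 21.
Year 1: $83,076 × 6/21 = $23,736. Book value $75,640.
Year 2: $83,076 × 5/21 = $19,780. Book value $55,860.
Year 3: $83,076 × 4/21 = $15,824. Book value $40,036.
Year 4: $83,076 × 3/21 = $11,868. Book value $28,168.
Year 5: $83,076 × 2/21 = $7,912. Book value $20,256.
Year 6: $83,076 × 1/21 = $3,956. Book value $16,300.

$23,736; $19,780; $15,824; $11,868; $7,912; $3,956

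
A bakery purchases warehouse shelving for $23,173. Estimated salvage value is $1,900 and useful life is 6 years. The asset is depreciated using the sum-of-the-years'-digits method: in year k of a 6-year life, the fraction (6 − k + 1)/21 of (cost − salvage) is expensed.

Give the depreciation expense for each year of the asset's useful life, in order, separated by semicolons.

$6,078; $5,065; $4,052; $3,039; $2,026; $1,013

Depreciable base = $23,173 − $1,900 = $21,273.
Sum of the years' digits = 6+5+4+3+2+1 = 21.
Year 1: $21,273 × 6/21 = $6,078. Book value $17,095.
Year 2: $21,273 × 5/21 = $5,065. Book value $12,030.
Year 3: $21,273 × 4/21 = $4,052. Book value $7,978.
Year 4: $21,273 × 3/21 = $3,039. Book value $4,939.
Year 5: $21,273 × 2/21 = $2,026. Book value $2,913.
Year 6: $21,273 × 1/21 = $1,013. Book value $1,900.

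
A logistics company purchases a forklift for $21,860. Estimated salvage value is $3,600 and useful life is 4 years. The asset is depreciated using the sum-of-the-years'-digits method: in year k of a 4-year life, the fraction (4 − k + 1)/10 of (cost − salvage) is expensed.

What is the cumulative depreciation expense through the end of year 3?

$16,434

Depreciable base = $21,860 − $3,600 = $18,260.
Sum of the years' digits = 4+3+2+1 = 10.
Year 1: $18,260 × 4/10 = $7,304. Book value $14,556.
Year 2: $18,260 × 3/10 = $5,478. Book value $9,078.
Year 3: $18,260 × 2/10 = $3,652. Book value $5,426.
Accumulated through year 3 = $21,860 − $5,426 = $16,434.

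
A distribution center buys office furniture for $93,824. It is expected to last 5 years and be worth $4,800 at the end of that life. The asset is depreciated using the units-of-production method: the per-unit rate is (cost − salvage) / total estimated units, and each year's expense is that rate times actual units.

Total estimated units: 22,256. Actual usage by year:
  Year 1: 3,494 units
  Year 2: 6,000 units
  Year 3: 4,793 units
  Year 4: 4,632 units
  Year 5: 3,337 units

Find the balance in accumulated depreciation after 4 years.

Depreciable base = $93,824 − $4,800 = $89,024.
Rate = $89,024 / 22,256 units = $4 per unit.
Year 1: 3,494 × $4 = $13,976. Book value $79,848.
Year 2: 6,000 × $4 = $24,000. Book value $55,848.
Year 3: 4,793 × $4 = $19,172. Book value $36,676.
Year 4: 4,632 × $4 = $18,528. Book value $18,148.
Accumulated through year 4 = $93,824 − $18,148 = $75,676.

$75,676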